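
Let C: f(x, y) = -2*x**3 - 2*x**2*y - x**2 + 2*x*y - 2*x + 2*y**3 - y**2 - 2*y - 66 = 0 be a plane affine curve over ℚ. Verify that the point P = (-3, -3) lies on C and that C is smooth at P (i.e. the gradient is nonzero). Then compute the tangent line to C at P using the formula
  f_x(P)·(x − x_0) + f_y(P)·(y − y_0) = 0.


Tangent line at P: -92*x + 34*y - 174 = 0.

Step 1: f(-3, -3) = 0, so P lies on C.
Step 2: partial derivatives
  f_x(x, y) = -6*x**2 - 4*x*y - 2*x + 2*y - 2, f_y(x, y) = -2*x**2 + 2*x + 6*y**2 - 2*y - 2.
  f_x(P) = -92, f_y(P) = 34 (gradient nonzero, so P is smooth).
Step 3: tangent line at P: -92·(x − -3) + 34·(y − -3) = 0.
Expanding: -92*x + 34*y - 174 = 0.


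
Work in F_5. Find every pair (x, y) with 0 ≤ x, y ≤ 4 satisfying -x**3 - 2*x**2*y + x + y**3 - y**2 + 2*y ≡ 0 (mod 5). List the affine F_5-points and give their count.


Affine F_5-points: {(0, 0), (1, 0), (1, 1), (3, 1), (3, 4), (4, 0), (4, 1)}; count = 7.

For each of the 25 pairs (x, y) ∈ F_5², evaluate f(x, y) mod 5. Record the zeros.
  x = 0: [0↦0, 1↦2, 2↦3, 3↦4, 4↦1]  zeros at y ∈ {0}
  x = 1: [0↦0, 1↦0, 2↦4, 3↦3, 4↦3]  zeros at y ∈ {0, 1}
  x = 2: [0↦4, 1↦3, 2↦1, 3↦4, 4↦3]  zeros at y ∈ ∅
  x = 3: [0↦1, 1↦0, 2↦3, 3↦1, 4↦0]  zeros at y ∈ {1, 4}
  x = 4: [0↦0, 1↦0, 2↦4, 3↦3, 4↦3]  zeros at y ∈ {0, 1}
Collecting zeros: affine points = {(0, 0), (1, 0), (1, 1), (3, 1), (3, 4), (4, 0), (4, 1)}.
Total count |C(F_5)_aff| = 7.


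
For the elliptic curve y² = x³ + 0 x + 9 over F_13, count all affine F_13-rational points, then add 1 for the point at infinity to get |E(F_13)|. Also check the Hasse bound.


Affine points = {(0, 3), (0, 10), (1, 6), (1, 7), (2, 2), (2, 11), (3, 6), (3, 7), (5, 2), (5, 11), (6, 2), (6, 11), (7, 1), (7, 12), (8, 1), (8, 12), (9, 6), (9, 7), (11, 1), (11, 12)}; affine count = 20; |E(F_13)| = 21.

Discriminant check: Δ ∝ 4a³ + 27b² = 4·0³ + 27·9² = 4·0 + 27·81 ≡ 3 (mod 13). Nonzero ⇒ E is nonsingular.
For each x ∈ F_13, compute rhs = x³ + 0·x + 9 mod 13, then count y ∈ F_13 with y² ≡ rhs.
  x = 0: rhs = 9, matching y values: 3, 10 (2 points).
  x = 1: rhs = 10, matching y values: 6, 7 (2 points).
  x = 2: rhs = 4, matching y values: 2, 11 (2 points).
  x = 3: rhs = 10, matching y values: 6, 7 (2 points).
  x = 4: rhs = 8, matching y values: none (0 points).
  x = 5: rhs = 4, matching y values: 2, 11 (2 points).
  x = 6: rhs = 4, matching y values: 2, 11 (2 points).
  x = 7: rhs = 1, matching y values: 1, 12 (2 points).
  x = 8: rhs = 1, matching y values: 1, 12 (2 points).
  x = 9: rhs = 10, matching y values: 6, 7 (2 points).
  x = 10: rhs = 8, matching y values: none (0 points).
  x = 11: rhs = 1, matching y values: 1, 12 (2 points).
  x = 12: rhs = 8, matching y values: none (0 points).
Total affine count: 20.
Full point count |E(F_13)| = 20 + 1 = 21.
Hasse bound: |21 − (13+1)| = |7| = 7 ≤ 2√13 ≈ 7.2111 ✓.


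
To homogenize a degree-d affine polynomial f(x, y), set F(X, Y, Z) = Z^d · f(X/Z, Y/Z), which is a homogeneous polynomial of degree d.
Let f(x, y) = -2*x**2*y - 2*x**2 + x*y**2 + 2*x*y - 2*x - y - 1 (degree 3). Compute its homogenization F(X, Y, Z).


F(X, Y, Z) = -2*X**2*Y - 2*X**2*Z + X*Y**2 + 2*X*Y*Z - 2*X*Z**2 - Y*Z**2 - Z**3

deg(f) = 3.
Substitute x = X/Z, y = Y/Z into f, then multiply by Z^3.
  monomial -2·x^2·y^1 ↦ -2·X^2·Y^1·Z^0.
  monomial -2·x^2·y^0 ↦ -2·X^2·Y^0·Z^1.
  monomial 1·x^1·y^2 ↦ 1·X^1·Y^2·Z^0.
  monomial 2·x^1·y^1 ↦ 2·X^1·Y^1·Z^1.
  monomial -2·x^1·y^0 ↦ -2·X^1·Y^0·Z^2.
  monomial -1·x^0·y^1 ↦ -1·X^0·Y^1·Z^2.
  monomial -1·x^0·y^0 ↦ -1·X^0·Y^0·Z^3.
Collecting: F(X, Y, Z) = -2*X**2*Y - 2*X**2*Z + X*Y**2 + 2*X*Y*Z - 2*X*Z**2 - Y*Z**2 - Z**3.


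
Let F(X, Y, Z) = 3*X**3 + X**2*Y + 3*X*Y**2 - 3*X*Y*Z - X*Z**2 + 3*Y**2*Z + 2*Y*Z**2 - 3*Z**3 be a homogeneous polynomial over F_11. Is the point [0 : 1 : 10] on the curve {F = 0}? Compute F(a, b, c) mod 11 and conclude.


F(0,1,10) ≡ 2 (mod 11); P is NOT on the curve.

Evaluate F(0, 1, 10) term-by-term (mod 11).
  3*X**3 ↦ 3·0·1·1 = 0
  X**2*Y ↦ 1·0·1·1 = 0
  3*X*Y**2 ↦ 3·0·1·1 = 0
  -3*X*Y*Z ↦ -3·0·1·10 = 0
  -X*Z**2 ↦ -1·0·1·100 = 0
  3*Y**2*Z ↦ 3·1·1·10 = 30
  2*Y*Z**2 ↦ 2·1·1·100 = 200
  -3*Z**3 ↦ -3·1·1·1000 = -3000
Sum: F(0, 1, 10) = (0) + (0) + (0) + (0) + (0) + (30) + (200) + (-3000) = -2770.
Reducing mod 11: -2770 ≡ 2 (mod 11).
Since F(a, b, c) ≡ 2 ≠ 0 (mod 11), P does NOT lie on the curve.


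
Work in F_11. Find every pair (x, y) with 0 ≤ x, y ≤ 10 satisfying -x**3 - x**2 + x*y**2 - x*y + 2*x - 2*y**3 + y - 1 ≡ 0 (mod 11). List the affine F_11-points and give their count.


Affine F_11-points: {(0, 10), (1, 7), (2, 8), (5, 5), (6, 1), (7, 5), (8, 0), (9, 5)}; count = 8.

For each of the 121 pairs (x, y) ∈ F_11², evaluate f(x, y) mod 11. Record the zeros.
  x = 0: [0↦10, 1↦9, 2↦7, 3↦3, 4↦7, 5↦7, 6↦2, 7↦2, 8↦6, 9↦2, 10↦0]  zeros at y ∈ {10}
  x = 1: [0↦10, 1↦9, 2↦9, 3↦9, 4↦8, 5↦5, 6↦10, 7↦0, 8↦7, 9↦8, 10↦2]  zeros at y ∈ {7}
  x = 2: [0↦2, 1↦1, 2↦3, 3↦7, 4↦1, 5↦6, 6↦10, 7↦1, 8↦0, 9↦6, 10↦7]  zeros at y ∈ {8}
  x = 3: [0↦2, 1↦1, 2↦5, 3↦2, 4↦2, 5↦4, 6↦7, 7↦10, 8↦1, 9↦1, 10↦9]  zeros at y ∈ ∅
  x = 4: [0↦4, 1↦3, 2↦9, 3↦10, 4↦5, 5↦4, 6↦6, 7↦10, 8↦4, 9↦9, 10↦2]  zeros at y ∈ ∅
  x = 5: [0↦2, 1↦1, 2↦9, 3↦3, 4↦4, 5↦0, 6↦1, 7↦6, 8↦3, 9↦2, 10↦2]  zeros at y ∈ {5}
  x = 6: [0↦1, 1↦0, 2↦10, 3↦8, 4↦4, 5↦8, 6↦8, 7↦3, 8↦3, 9↦7, 10↦3]  zeros at y ∈ {1}
  x = 7: [0↦6, 1↦5, 2↦6, 3↦8, 4↦10, 5↦0, 6↦10, 7↦6, 8↦9, 9↦7, 10↦10]  zeros at y ∈ {5}
  x = 8: [0↦0, 1↦10, 2↦2, 3↦8, 4↦5, 5↦3, 6↦1, 7↦9, 8↦4, 9↦7, 10↦6]  zeros at y ∈ {0}
  x = 9: [0↦10, 1↦9, 2↦3, 3↦2, 4↦5, 5↦0, 6↦8, 7↦6, 8↦4, 9↦1, 10↦7]  zeros at y ∈ {5}
  x = 10: [0↦8, 1↦7, 2↦3, 3↦6, 4↦4, 5↦7, 6↦3, 7↦2, 8↦3, 9↦5, 10↦7]  zeros at y ∈ ∅
Collecting zeros: affine points = {(0, 10), (1, 7), (2, 8), (5, 5), (6, 1), (7, 5), (8, 0), (9, 5)}.
Total count |C(F_11)_aff| = 8.


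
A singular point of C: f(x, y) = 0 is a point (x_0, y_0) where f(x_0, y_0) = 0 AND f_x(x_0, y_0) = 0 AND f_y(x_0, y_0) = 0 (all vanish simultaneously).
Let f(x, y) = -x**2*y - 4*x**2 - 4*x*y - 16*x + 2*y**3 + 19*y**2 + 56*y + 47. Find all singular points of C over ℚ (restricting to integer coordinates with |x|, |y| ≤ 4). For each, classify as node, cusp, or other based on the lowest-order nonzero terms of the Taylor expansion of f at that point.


Singular points: {(-2, -3)}; classification: node.

Compute partial derivatives:
  f_x = -2*x*y - 8*x - 4*y - 16.
  f_y = -x**2 - 4*x + 6*y**2 + 38*y + 56.
Scan x_0 ∈ {−4, ..., 4}. For each x_0, f_y(x_0, y) is a polynomial in y; find its integer roots y ∈ {−4, ..., 4}, then test f_x and f at those candidates.
  x = -4: f_y(-4, y) = 6*y**2 + 38*y + 56; vanishes at y ∈ {-4}. (-4, -4): f_x = 0 but f = -1 ≠ 0.
  x = -3: f_y(-3, y) = 6*y**2 + 38*y + 59; no integer root y with |y| ≤ 4.
  x = -2: f_y(-2, y) = 6*y**2 + 38*y + 60; vanishes at y ∈ {-3}. (-2, -3): f_x = 0, f = 0 — SINGULAR.
  x = -1: f_y(-1, y) = 6*y**2 + 38*y + 59; no integer root y with |y| ≤ 4.
  x = 0: f_y(0, y) = 6*y**2 + 38*y + 56; vanishes at y ∈ {-4}. (0, -4): f_x = 0 but f = -1 ≠ 0.
  x = 1: f_y(1, y) = 6*y**2 + 38*y + 51; no integer root y with |y| ≤ 4.
  x = 2: f_y(2, y) = 6*y**2 + 38*y + 44; no integer root y with |y| ≤ 4.
  x = 3: f_y(3, y) = 6*y**2 + 38*y + 35; no integer root y with |y| ≤ 4.
  x = 4: f_y(4, y) = 6*y**2 + 38*y + 24; no integer root y with |y| ≤ 4.
Only singular point on the grid: (-2, -3).
Classify: substitute x = -2 + u, y = -3 + v and expand: f = -u**2*v - u**2 + 2*v**3 + v**2.
No constant or linear terms (consistent with a singular point). Quadratic part: -u**2 + v**2. Cubic part: -u**2*v + 2*v**3.
The quadratic part v**2 - u**2 = (v − u)(v + u) splits into two distinct linear factors, so there are two distinct tangent lines y − -3 = ±(x − -2) — this is a node (ordinary double point).
Classification: node.


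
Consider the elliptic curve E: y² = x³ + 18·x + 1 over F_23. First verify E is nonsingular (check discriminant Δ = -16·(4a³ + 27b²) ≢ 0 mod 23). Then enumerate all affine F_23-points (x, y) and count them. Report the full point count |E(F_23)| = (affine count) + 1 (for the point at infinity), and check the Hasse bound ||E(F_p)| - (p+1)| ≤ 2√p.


Affine points = {(0, 1), (0, 22), (3, 6), (3, 17), (5, 3), (5, 20), (6, 7), (6, 16), (8, 6), (8, 17), (9, 8), (9, 15), (10, 10), (10, 13), (11, 9), (11, 14), (12, 6), (12, 17), (15, 9), (15, 14), (18, 4), (18, 19), (19, 7), (19, 16), (20, 9), (20, 14), (21, 7), (21, 16)}; affine count = 28; |E(F_23)| = 29.

Discriminant check: Δ ∝ 4a³ + 27b² = 4·18³ + 27·1² = 4·5832 + 27·1 ≡ 10 (mod 23). Nonzero ⇒ E is nonsingular.
For each x ∈ F_23, compute rhs = x³ + 18·x + 1 mod 23, then count y ∈ F_23 with y² ≡ rhs.
  x = 0: rhs = 1, matching y values: 1, 22 (2 points).
  x = 1: rhs = 20, matching y values: none (0 points).
  x = 2: rhs = 22, matching y values: none (0 points).
  x = 3: rhs = 13, matching y values: 6, 17 (2 points).
  x = 4: rhs = 22, matching y values: none (0 points).
  x = 5: rhs = 9, matching y values: 3, 20 (2 points).
  x = 6: rhs = 3, matching y values: 7, 16 (2 points).
  x = 7: rhs = 10, matching y values: none (0 points).
  x = 8: rhs = 13, matching y values: 6, 17 (2 points).
  x = 9: rhs = 18, matching y values: 8, 15 (2 points).
  x = 10: rhs = 8, matching y values: 10, 13 (2 points).
  x = 11: rhs = 12, matching y values: 9, 14 (2 points).
  x = 12: rhs = 13, matching y values: 6, 17 (2 points).
  x = 13: rhs = 17, matching y values: none (0 points).
  x = 14: rhs = 7, matching y values: none (0 points).
  x = 15: rhs = 12, matching y values: 9, 14 (2 points).
  x = 16: rhs = 15, matching y values: none (0 points).
  x = 17: rhs = 22, matching y values: none (0 points).
  x = 18: rhs = 16, matching y values: 4, 19 (2 points).
  x = 19: rhs = 3, matching y values: 7, 16 (2 points).
  x = 20: rhs = 12, matching y values: 9, 14 (2 points).
  x = 21: rhs = 3, matching y values: 7, 16 (2 points).
  x = 22: rhs = 5, matching y values: none (0 points).
Total affine count: 28.
Full point count |E(F_23)| = 28 + 1 = 29.
Hasse bound: |29 − (23+1)| = |5| = 5 ≤ 2√23 ≈ 9.5917 ✓.


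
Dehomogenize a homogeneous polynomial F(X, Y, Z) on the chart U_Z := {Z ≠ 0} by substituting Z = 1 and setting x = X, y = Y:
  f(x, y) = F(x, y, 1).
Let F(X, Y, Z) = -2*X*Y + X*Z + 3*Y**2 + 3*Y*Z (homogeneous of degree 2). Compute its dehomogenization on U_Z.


f(x, y) = -2*x*y + x + 3*y**2 + 3*y

On U_Z we set Z = 1. Each monomial c·X^i·Y^j·Z^k in F becomes c·x^i·y^j·1^k = c·x^i·y^j.
Substituting Z = 1: F(X, Y, 1) = -2*x*y + x + 3*y**2 + 3*y.
Note: deg(f) ≤ deg(F) = 2; strict inequality happens when F is divisible by Z (lost terms).


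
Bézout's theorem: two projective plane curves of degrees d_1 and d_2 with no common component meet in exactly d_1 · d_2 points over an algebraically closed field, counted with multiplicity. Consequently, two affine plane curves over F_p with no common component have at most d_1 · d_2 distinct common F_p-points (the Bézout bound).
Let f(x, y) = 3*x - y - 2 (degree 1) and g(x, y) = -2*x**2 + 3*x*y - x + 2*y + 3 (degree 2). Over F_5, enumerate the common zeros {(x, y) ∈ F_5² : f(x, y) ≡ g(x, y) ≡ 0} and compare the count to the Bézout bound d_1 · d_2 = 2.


Common zeros: {(1, 1), (2, 4)}; count = 2; Bézout bound = 2.

deg(f) = 1, deg(g) = 2, so Bézout bound = 2.
Scan x ∈ F_5. For each x, list the y ∈ F_5 with f(x, y) ≡ 0 and those with g(x, y) ≡ 0 (mod 5); the common zeros in that column are the intersection.
  x = 0: f ≡ 0 at y ∈ {3}; g ≡ 0 at y ∈ {1}; common: ∅.
  x = 1: f ≡ 0 at y ∈ {1}; g ≡ 0 at y ∈ {0, 1, 2, 3, 4}; common: {1}.
  x = 2: f ≡ 0 at y ∈ {4}; g ≡ 0 at y ∈ {4}; common: {4}.
  x = 3: f ≡ 0 at y ∈ {2}; g ≡ 0 at y ∈ {3}; common: ∅.
  x = 4: f ≡ 0 at y ∈ {0}; g ≡ 0 at y ∈ {2}; common: ∅.
Collecting: common zeros = {(1, 1), (2, 4)}, so the count is 2.
Comparison with the Bézout bound: 2 ≤ 2 = deg(f)·deg(g), as expected for curves with no common component (the bound is attained).


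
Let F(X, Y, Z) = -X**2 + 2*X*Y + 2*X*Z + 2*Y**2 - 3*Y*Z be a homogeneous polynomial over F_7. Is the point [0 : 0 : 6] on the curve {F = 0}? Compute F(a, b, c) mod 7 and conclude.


F(0,0,6) ≡ 0 (mod 7); P is on the curve.

Evaluate F(0, 0, 6) term-by-term (mod 7).
  -X**2 ↦ -1·0·1·1 = 0
  2*X*Y ↦ 2·0·0·1 = 0
  2*X*Z ↦ 2·0·1·6 = 0
  2*Y**2 ↦ 2·1·0·1 = 0
  -3*Y*Z ↦ -3·1·0·6 = 0
Sum: F(0, 0, 6) = (0) + (0) + (0) + (0) + (0) = 0.
Reducing mod 7: 0 ≡ 0 (mod 7).
Since F(a, b, c) ≡ 0 (mod 7), P lies on the curve.


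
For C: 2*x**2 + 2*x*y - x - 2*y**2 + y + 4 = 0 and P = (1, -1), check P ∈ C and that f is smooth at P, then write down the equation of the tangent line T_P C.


Tangent line at P: x + 7*y + 6 = 0.

Step 1: f(1, -1) = 0, so P lies on C.
Step 2: partial derivatives
  f_x(x, y) = 4*x + 2*y - 1, f_y(x, y) = 2*x - 4*y + 1.
  f_x(P) = 1, f_y(P) = 7 (gradient nonzero, so P is smooth).
Step 3: tangent line at P: 1·(x − 1) + 7·(y − -1) = 0.
Expanding: x + 7*y + 6 = 0.


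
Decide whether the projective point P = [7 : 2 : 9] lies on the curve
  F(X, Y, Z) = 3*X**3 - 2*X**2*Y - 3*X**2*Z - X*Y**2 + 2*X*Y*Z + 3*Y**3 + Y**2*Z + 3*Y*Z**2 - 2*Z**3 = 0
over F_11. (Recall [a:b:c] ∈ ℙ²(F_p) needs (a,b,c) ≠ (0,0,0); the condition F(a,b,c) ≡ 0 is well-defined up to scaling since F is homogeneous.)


F(7,2,9) ≡ 10 (mod 11); P is NOT on the curve.

Evaluate F(7, 2, 9) term-by-term (mod 11).
  3*X**3 ↦ 3·343·1·1 = 1029
  -2*X**2*Y ↦ -2·49·2·1 = -196
  -3*X**2*Z ↦ -3·49·1·9 = -1323
  -X*Y**2 ↦ -1·7·4·1 = -28
  2*X*Y*Z ↦ 2·7·2·9 = 252
  3*Y**3 ↦ 3·1·8·1 = 24
  Y**2*Z ↦ 1·1·4·9 = 36
  3*Y*Z**2 ↦ 3·1·2·81 = 486
  -2*Z**3 ↦ -2·1·1·729 = -1458
Sum: F(7, 2, 9) = (1029) + (-196) + (-1323) + (-28) + (252) + (24) + (36) + (486) + (-1458) = -1178.
Reducing mod 11: -1178 ≡ 10 (mod 11).
Since F(a, b, c) ≡ 10 ≠ 0 (mod 11), P does NOT lie on the curve.


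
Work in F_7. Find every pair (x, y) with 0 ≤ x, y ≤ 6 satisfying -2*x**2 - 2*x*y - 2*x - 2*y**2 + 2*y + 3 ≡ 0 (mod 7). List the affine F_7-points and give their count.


Affine F_7-points: {(0, 4), (2, 2), (2, 4), (3, 0), (3, 5), (5, 5)}; count = 6.

For each of the 49 pairs (x, y) ∈ F_7², evaluate f(x, y) mod 7. Record the zeros.
  x = 0: [0↦3, 1↦3, 2↦6, 3↦5, 4↦0, 5↦5, 6↦6]  zeros at y ∈ {4}
  x = 1: [0↦6, 1↦4, 2↦5, 3↦2, 4↦2, 5↦5, 6↦4]  zeros at y ∈ ∅
  x = 2: [0↦5, 1↦1, 2↦0, 3↦2, 4↦0, 5↦1, 6↦5]  zeros at y ∈ {2, 4}
  x = 3: [0↦0, 1↦1, 2↦5, 3↦5, 4↦1, 5↦0, 6↦2]  zeros at y ∈ {0, 5}
  x = 4: [0↦5, 1↦4, 2↦6, 3↦4, 4↦5, 5↦2, 6↦2]  zeros at y ∈ ∅
  x = 5: [0↦6, 1↦3, 2↦3, 3↦6, 4↦5, 5↦0, 6↦5]  zeros at y ∈ {5}
  x = 6: [0↦3, 1↦5, 2↦3, 3↦4, 4↦1, 5↦1, 6↦4]  zeros at y ∈ ∅
Collecting zeros: affine points = {(0, 4), (2, 2), (2, 4), (3, 0), (3, 5), (5, 5)}.
Total count |C(F_7)_aff| = 6.


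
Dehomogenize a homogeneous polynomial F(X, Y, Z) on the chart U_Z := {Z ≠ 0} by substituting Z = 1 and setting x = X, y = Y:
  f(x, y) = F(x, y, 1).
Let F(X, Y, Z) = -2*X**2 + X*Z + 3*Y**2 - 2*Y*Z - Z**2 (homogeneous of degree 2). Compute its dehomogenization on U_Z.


f(x, y) = -2*x**2 + x + 3*y**2 - 2*y - 1

On U_Z we set Z = 1. Each monomial c·X^i·Y^j·Z^k in F becomes c·x^i·y^j·1^k = c·x^i·y^j.
Substituting Z = 1: F(X, Y, 1) = -2*x**2 + x + 3*y**2 - 2*y - 1.
Note: deg(f) ≤ deg(F) = 2; strict inequality happens when F is divisible by Z (lost terms).


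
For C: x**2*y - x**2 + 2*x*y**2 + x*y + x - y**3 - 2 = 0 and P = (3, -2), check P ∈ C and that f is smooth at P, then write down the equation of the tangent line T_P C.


Tangent line at P: -11*x - 24*y - 15 = 0.

Step 1: f(3, -2) = 0, so P lies on C.
Step 2: partial derivatives
  f_x(x, y) = 2*x*y - 2*x + 2*y**2 + y + 1, f_y(x, y) = x**2 + 4*x*y + x - 3*y**2.
  f_x(P) = -11, f_y(P) = -24 (gradient nonzero, so P is smooth).
Step 3: tangent line at P: -11·(x − 3) + -24·(y − -2) = 0.
Expanding: -11*x - 24*y - 15 = 0.


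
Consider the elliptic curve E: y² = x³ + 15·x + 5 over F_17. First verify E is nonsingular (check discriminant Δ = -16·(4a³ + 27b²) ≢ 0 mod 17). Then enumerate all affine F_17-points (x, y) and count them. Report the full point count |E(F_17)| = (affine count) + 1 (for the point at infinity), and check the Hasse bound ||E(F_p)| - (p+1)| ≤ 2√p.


Affine points = {(1, 2), (1, 15), (2, 3), (2, 14), (3, 3), (3, 14), (5, 1), (5, 16), (8, 5), (8, 12), (9, 6), (9, 11), (10, 4), (10, 13), (12, 3), (12, 14), (13, 0), (14, 1), (14, 16), (15, 1), (15, 16)}; affine count = 21; |E(F_17)| = 22.

Discriminant check: Δ ∝ 4a³ + 27b² = 4·15³ + 27·5² = 4·3375 + 27·25 ≡ 14 (mod 17). Nonzero ⇒ E is nonsingular.
For each x ∈ F_17, compute rhs = x³ + 15·x + 5 mod 17, then count y ∈ F_17 with y² ≡ rhs.
  x = 0: rhs = 5, matching y values: none (0 points).
  x = 1: rhs = 4, matching y values: 2, 15 (2 points).
  x = 2: rhs = 9, matching y values: 3, 14 (2 points).
  x = 3: rhs = 9, matching y values: 3, 14 (2 points).
  x = 4: rhs = 10, matching y values: none (0 points).
  x = 5: rhs = 1, matching y values: 1, 16 (2 points).
  x = 6: rhs = 5, matching y values: none (0 points).
  x = 7: rhs = 11, matching y values: none (0 points).
  x = 8: rhs = 8, matching y values: 5, 12 (2 points).
  x = 9: rhs = 2, matching y values: 6, 11 (2 points).
  x = 10: rhs = 16, matching y values: 4, 13 (2 points).
  x = 11: rhs = 5, matching y values: none (0 points).
  x = 12: rhs = 9, matching y values: 3, 14 (2 points).
  x = 13: rhs = 0, matching y values: 0 (1 points).
  x = 14: rhs = 1, matching y values: 1, 16 (2 points).
  x = 15: rhs = 1, matching y values: 1, 16 (2 points).
  x = 16: rhs = 6, matching y values: none (0 points).
Total affine count: 21.
Full point count |E(F_17)| = 21 + 1 = 22.
Hasse bound: |22 − (17+1)| = |4| = 4 ≤ 2√17 ≈ 8.2462 ✓.


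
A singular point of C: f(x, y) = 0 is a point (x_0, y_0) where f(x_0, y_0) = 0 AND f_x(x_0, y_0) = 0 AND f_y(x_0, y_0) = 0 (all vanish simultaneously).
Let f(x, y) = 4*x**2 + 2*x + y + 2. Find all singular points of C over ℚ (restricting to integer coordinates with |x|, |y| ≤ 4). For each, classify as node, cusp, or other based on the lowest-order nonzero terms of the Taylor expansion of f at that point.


No singular points in the scanned grid; C is smooth there.

Compute partial derivatives:
  f_x = 8*x + 2.
  f_y = 1.
f_y = 1 is a nonzero constant, so f_y never vanishes: no point (x, y) can satisfy f = f_x = f_y = 0. In particular no (x, y) ∈ {−4, ..., 4}² is singular; the curve is smooth.


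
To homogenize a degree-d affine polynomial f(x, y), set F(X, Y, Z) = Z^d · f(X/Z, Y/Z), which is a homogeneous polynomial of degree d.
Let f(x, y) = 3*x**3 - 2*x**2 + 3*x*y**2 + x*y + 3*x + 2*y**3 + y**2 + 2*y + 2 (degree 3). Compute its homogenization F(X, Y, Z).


F(X, Y, Z) = 3*X**3 - 2*X**2*Z + 3*X*Y**2 + X*Y*Z + 3*X*Z**2 + 2*Y**3 + Y**2*Z + 2*Y*Z**2 + 2*Z**3

deg(f) = 3.
Substitute x = X/Z, y = Y/Z into f, then multiply by Z^3.
  monomial 3·x^3·y^0 ↦ 3·X^3·Y^0·Z^0.
  monomial -2·x^2·y^0 ↦ -2·X^2·Y^0·Z^1.
  monomial 3·x^1·y^2 ↦ 3·X^1·Y^2·Z^0.
  monomial 1·x^1·y^1 ↦ 1·X^1·Y^1·Z^1.
  monomial 3·x^1·y^0 ↦ 3·X^1·Y^0·Z^2.
  monomial 2·x^0·y^3 ↦ 2·X^0·Y^3·Z^0.
  monomial 1·x^0·y^2 ↦ 1·X^0·Y^2·Z^1.
  monomial 2·x^0·y^1 ↦ 2·X^0·Y^1·Z^2.
  monomial 2·x^0·y^0 ↦ 2·X^0·Y^0·Z^3.
Collecting: F(X, Y, Z) = 3*X**3 - 2*X**2*Z + 3*X*Y**2 + X*Y*Z + 3*X*Z**2 + 2*Y**3 + Y**2*Z + 2*Y*Z**2 + 2*Z**3.


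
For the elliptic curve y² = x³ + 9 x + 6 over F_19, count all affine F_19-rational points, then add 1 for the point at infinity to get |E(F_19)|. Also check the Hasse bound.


Affine points = {(0, 5), (0, 14), (1, 4), (1, 15), (4, 7), (4, 12), (5, 9), (5, 10), (8, 1), (8, 18), (11, 7), (11, 12), (14, 8), (14, 11), (15, 1), (15, 18), (16, 3), (16, 16)}; affine count = 18; |E(F_19)| = 19.

Discriminant check: Δ ∝ 4a³ + 27b² = 4·9³ + 27·6² = 4·729 + 27·36 ≡ 12 (mod 19). Nonzero ⇒ E is nonsingular.
For each x ∈ F_19, compute rhs = x³ + 9·x + 6 mod 19, then count y ∈ F_19 with y² ≡ rhs.
  x = 0: rhs = 6, matching y values: 5, 14 (2 points).
  x = 1: rhs = 16, matching y values: 4, 15 (2 points).
  x = 2: rhs = 13, matching y values: none (0 points).
  x = 3: rhs = 3, matching y values: none (0 points).
  x = 4: rhs = 11, matching y values: 7, 12 (2 points).
  x = 5: rhs = 5, matching y values: 9, 10 (2 points).
  x = 6: rhs = 10, matching y values: none (0 points).
  x = 7: rhs = 13, matching y values: none (0 points).
  x = 8: rhs = 1, matching y values: 1, 18 (2 points).
  x = 9: rhs = 18, matching y values: none (0 points).
  x = 10: rhs = 13, matching y values: none (0 points).
  x = 11: rhs = 11, matching y values: 7, 12 (2 points).
  x = 12: rhs = 18, matching y values: none (0 points).
  x = 13: rhs = 2, matching y values: none (0 points).
  x = 14: rhs = 7, matching y values: 8, 11 (2 points).
  x = 15: rhs = 1, matching y values: 1, 18 (2 points).
  x = 16: rhs = 9, matching y values: 3, 16 (2 points).
  x = 17: rhs = 18, matching y values: none (0 points).
  x = 18: rhs = 15, matching y values: none (0 points).
Total affine count: 18.
Full point count |E(F_19)| = 18 + 1 = 19.
Hasse bound: |19 − (19+1)| = |-1| = 1 ≤ 2√19 ≈ 8.7178 ✓.


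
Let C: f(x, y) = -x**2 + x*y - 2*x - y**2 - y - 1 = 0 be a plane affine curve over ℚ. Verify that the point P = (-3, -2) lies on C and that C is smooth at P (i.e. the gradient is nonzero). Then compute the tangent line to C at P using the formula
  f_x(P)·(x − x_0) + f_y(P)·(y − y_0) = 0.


Tangent line at P: 2*x + 6 = 0.

Step 1: f(-3, -2) = 0, so P lies on C.
Step 2: partial derivatives
  f_x(x, y) = -2*x + y - 2, f_y(x, y) = x - 2*y - 1.
  f_x(P) = 2, f_y(P) = 0 (gradient nonzero, so P is smooth).
Step 3: tangent line at P: 2·(x − -3) + 0·(y − -2) = 0.
Expanding: 2*x + 6 = 0.


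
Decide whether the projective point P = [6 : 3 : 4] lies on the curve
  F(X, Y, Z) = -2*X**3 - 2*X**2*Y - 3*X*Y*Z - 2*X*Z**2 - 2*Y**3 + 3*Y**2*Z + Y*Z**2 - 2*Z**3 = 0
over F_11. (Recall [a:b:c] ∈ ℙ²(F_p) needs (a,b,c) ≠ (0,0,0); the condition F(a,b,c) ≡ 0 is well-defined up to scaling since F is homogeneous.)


F(6,3,4) ≡ 7 (mod 11); P is NOT on the curve.

Evaluate F(6, 3, 4) term-by-term (mod 11).
  -2*X**3 ↦ -2·216·1·1 = -432
  -2*X**2*Y ↦ -2·36·3·1 = -216
  -3*X*Y*Z ↦ -3·6·3·4 = -216
  -2*X*Z**2 ↦ -2·6·1·16 = -192
  -2*Y**3 ↦ -2·1·27·1 = -54
  3*Y**2*Z ↦ 3·1·9·4 = 108
  Y*Z**2 ↦ 1·1·3·16 = 48
  -2*Z**3 ↦ -2·1·1·64 = -128
Sum: F(6, 3, 4) = (-432) + (-216) + (-216) + (-192) + (-54) + (108) + (48) + (-128) = -1082.
Reducing mod 11: -1082 ≡ 7 (mod 11).
Since F(a, b, c) ≡ 7 ≠ 0 (mod 11), P does NOT lie on the curve.


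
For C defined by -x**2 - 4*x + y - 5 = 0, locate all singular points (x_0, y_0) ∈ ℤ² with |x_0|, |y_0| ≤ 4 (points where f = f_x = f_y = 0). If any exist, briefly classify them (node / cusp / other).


No singular points in the scanned grid; C is smooth there.

Compute partial derivatives:
  f_x = -2*x - 4.
  f_y = 1.
f_y = 1 is a nonzero constant, so f_y never vanishes: no point (x, y) can satisfy f = f_x = f_y = 0. In particular no (x, y) ∈ {−4, ..., 4}² is singular; the curve is smooth.


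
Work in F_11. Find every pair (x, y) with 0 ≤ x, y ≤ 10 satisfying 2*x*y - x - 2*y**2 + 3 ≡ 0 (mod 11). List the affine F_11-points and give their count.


Affine F_11-points: {(1, 4), (1, 8), (3, 0), (3, 3), (4, 5), (4, 10), (9, 2), (9, 7), (10, 1), (10, 9)}; count = 10.

For each of the 121 pairs (x, y) ∈ F_11², evaluate f(x, y) mod 11. Record the zeros.
  x = 0: [0↦3, 1↦1, 2↦6, 3↦7, 4↦4, 5↦8, 6↦8, 7↦4, 8↦7, 9↦6, 10↦1]  zeros at y ∈ ∅
  x = 1: [0↦2, 1↦2, 2↦9, 3↦1, 4↦0, 5↦6, 6↦8, 7↦6, 8↦0, 9↦1, 10↦9]  zeros at y ∈ {4, 8}
  x = 2: [0↦1, 1↦3, 2↦1, 3↦6, 4↦7, 5↦4, 6↦8, 7↦8, 8↦4, 9↦7, 10↦6]  zeros at y ∈ ∅
  x = 3: [0↦0, 1↦4, 2↦4, 3↦0, 4↦3, 5↦2, 6↦8, 7↦10, 8↦8, 9↦2, 10↦3]  zeros at y ∈ {0, 3}
  x = 4: [0↦10, 1↦5, 2↦7, 3↦5, 4↦10, 5↦0, 6↦8, 7↦1, 8↦1, 9↦8, 10↦0]  zeros at y ∈ {5, 10}
  x = 5: [0↦9, 1↦6, 2↦10, 3↦10, 4↦6, 5↦9, 6↦8, 7↦3, 8↦5, 9↦3, 10↦8]  zeros at y ∈ ∅
  x = 6: [0↦8, 1↦7, 2↦2, 3↦4, 4↦2, 5↦7, 6↦8, 7↦5, 8↦9, 9↦9, 10↦5]  zeros at y ∈ ∅
  x = 7: [0↦7, 1↦8, 2↦5, 3↦9, 4↦9, 5↦5, 6↦8, 7↦7, 8↦2, 9↦4, 10↦2]  zeros at y ∈ ∅
  x = 8: [0↦6, 1↦9, 2↦8, 3↦3, 4↦5, 5↦3, 6↦8, 7↦9, 8↦6, 9↦10, 10↦10]  zeros at y ∈ ∅
  x = 9: [0↦5, 1↦10, 2↦0, 3↦8, 4↦1, 5↦1, 6↦8, 7↦0, 8↦10, 9↦5, 10↦7]  zeros at y ∈ {2, 7}
  x = 10: [0↦4, 1↦0, 2↦3, 3↦2, 4↦8, 5↦10, 6↦8, 7↦2, 8↦3, 9↦0, 10↦4]  zeros at y ∈ {1, 9}
Collecting zeros: affine points = {(1, 4), (1, 8), (3, 0), (3, 3), (4, 5), (4, 10), (9, 2), (9, 7), (10, 1), (10, 9)}.
Total count |C(F_11)_aff| = 10.


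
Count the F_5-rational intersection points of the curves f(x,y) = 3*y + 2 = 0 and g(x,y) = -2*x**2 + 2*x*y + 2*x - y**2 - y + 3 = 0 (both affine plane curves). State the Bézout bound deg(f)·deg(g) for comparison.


Common zeros: {(3, 1), (4, 1)}; count = 2; Bézout bound = 2.

deg(f) = 1, deg(g) = 2, so Bézout bound = 2.
Scan x ∈ F_5. For each x, list the y ∈ F_5 with f(x, y) ≡ 0 and those with g(x, y) ≡ 0 (mod 5); the common zeros in that column are the intersection.
  x = 0: f ≡ 0 at y ∈ {1}; g ≡ 0 at y ∈ ∅; common: ∅.
  x = 1: f ≡ 0 at y ∈ {1}; g ≡ 0 at y ∈ ∅; common: ∅.
  x = 2: f ≡ 0 at y ∈ {1}; g ≡ 0 at y ∈ {4}; common: ∅.
  x = 3: f ≡ 0 at y ∈ {1}; g ≡ 0 at y ∈ {1, 4}; common: {1}.
  x = 4: f ≡ 0 at y ∈ {1}; g ≡ 0 at y ∈ {1}; common: {1}.
Collecting: common zeros = {(3, 1), (4, 1)}, so the count is 2.
Comparison with the Bézout bound: 2 ≤ 2 = deg(f)·deg(g), as expected for curves with no common component (the bound is attained).


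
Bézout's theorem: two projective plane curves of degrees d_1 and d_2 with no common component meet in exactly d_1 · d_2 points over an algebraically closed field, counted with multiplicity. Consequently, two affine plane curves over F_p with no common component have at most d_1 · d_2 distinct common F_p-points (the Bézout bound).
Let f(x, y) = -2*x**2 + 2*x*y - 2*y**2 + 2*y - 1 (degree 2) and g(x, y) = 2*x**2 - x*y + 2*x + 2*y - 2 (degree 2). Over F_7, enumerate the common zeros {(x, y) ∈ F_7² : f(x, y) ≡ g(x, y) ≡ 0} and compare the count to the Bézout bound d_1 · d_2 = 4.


Common zeros: {(6, 3)}; count = 1; Bézout bound = 4.

deg(f) = 2, deg(g) = 2, so Bézout bound = 4.
Scan x ∈ F_7. For each x, list the y ∈ F_7 with f(x, y) ≡ 0 and those with g(x, y) ≡ 0 (mod 7); the common zeros in that column are the intersection.
  x = 0: f ≡ 0 at y ∈ ∅; g ≡ 0 at y ∈ {1}; common: ∅.
  x = 1: f ≡ 0 at y ∈ ∅; g ≡ 0 at y ∈ {5}; common: ∅.
  x = 2: f ≡ 0 at y ∈ ∅; g ≡ 0 at y ∈ ∅; common: ∅.
  x = 3: f ≡ 0 at y ∈ ∅; g ≡ 0 at y ∈ {1}; common: ∅.
  x = 4: f ≡ 0 at y ∈ {2, 3}; g ≡ 0 at y ∈ {5}; common: ∅.
  x = 5: f ≡ 0 at y ∈ {2, 4}; g ≡ 0 at y ∈ {3}; common: ∅.
  x = 6: f ≡ 0 at y ∈ {3, 4}; g ≡ 0 at y ∈ {3}; common: {3}.
Collecting: common zeros = {(6, 3)}, so the count is 1.
Comparison with the Bézout bound: 1 ≤ 4 = deg(f)·deg(g), as expected for curves with no common component (the affine F_7-count falls short of the bound because intersections may lie at infinity, over extension fields, or carry multiplicity).


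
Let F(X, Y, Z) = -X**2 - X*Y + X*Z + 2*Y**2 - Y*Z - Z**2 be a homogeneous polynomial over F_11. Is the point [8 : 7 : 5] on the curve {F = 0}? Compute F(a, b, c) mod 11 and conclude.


F(8,7,5) ≡ 2 (mod 11); P is NOT on the curve.

Evaluate F(8, 7, 5) term-by-term (mod 11).
  -X**2 ↦ -1·64·1·1 = -64
  -X*Y ↦ -1·8·7·1 = -56
  X*Z ↦ 1·8·1·5 = 40
  2*Y**2 ↦ 2·1·49·1 = 98
  -Y*Z ↦ -1·1·7·5 = -35
  -Z**2 ↦ -1·1·1·25 = -25
Sum: F(8, 7, 5) = (-64) + (-56) + (40) + (98) + (-35) + (-25) = -42.
Reducing mod 11: -42 ≡ 2 (mod 11).
Since F(a, b, c) ≡ 2 ≠ 0 (mod 11), P does NOT lie on the curve.


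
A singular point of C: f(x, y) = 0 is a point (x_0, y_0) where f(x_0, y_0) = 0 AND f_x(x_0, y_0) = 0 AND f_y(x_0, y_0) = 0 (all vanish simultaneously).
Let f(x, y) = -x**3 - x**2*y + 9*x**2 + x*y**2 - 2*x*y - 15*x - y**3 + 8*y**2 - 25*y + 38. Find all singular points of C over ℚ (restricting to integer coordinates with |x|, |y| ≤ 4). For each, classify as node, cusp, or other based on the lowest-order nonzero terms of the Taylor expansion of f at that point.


Singular points: {(2, 3)}; classification: cusp.

Compute partial derivatives:
  f_x = -3*x**2 - 2*x*y + 18*x + y**2 - 2*y - 15.
  f_y = -x**2 + 2*x*y - 2*x - 3*y**2 + 16*y - 25.
Scan x_0 ∈ {−4, ..., 4}. For each x_0, f_y(x_0, y) is a polynomial in y; find its integer roots y ∈ {−4, ..., 4}, then test f_x and f at those candidates.
  x = -4: f_y(-4, y) = -3*y**2 + 8*y - 33; no integer root y with |y| ≤ 4.
  x = -3: f_y(-3, y) = -3*y**2 + 10*y - 28; no integer root y with |y| ≤ 4.
  x = -2: f_y(-2, y) = -3*y**2 + 12*y - 25; no integer root y with |y| ≤ 4.
  x = -1: f_y(-1, y) = -3*y**2 + 14*y - 24; no integer root y with |y| ≤ 4.
  x = 0: f_y(0, y) = -3*y**2 + 16*y - 25; no integer root y with |y| ≤ 4.
  x = 1: f_y(1, y) = -3*y**2 + 18*y - 28; no integer root y with |y| ≤ 4.
  x = 2: f_y(2, y) = -3*y**2 + 20*y - 33; vanishes at y ∈ {3}. (2, 3): f_x = 0, f = 0 — SINGULAR.
  x = 3: f_y(3, y) = -3*y**2 + 22*y - 40; vanishes at y ∈ {4}. (3, 4): f_x = -4 ≠ 0.
  x = 4: f_y(4, y) = -3*y**2 + 24*y - 49; no integer root y with |y| ≤ 4.
Only singular point on the grid: (2, 3).
Classify: substitute x = 2 + u, y = 3 + v and expand: f = -u**3 - u**2*v + u*v**2 - v**3 + v**2.
No constant or linear terms (consistent with a singular point). Quadratic part: v**2. Cubic part: -u**3 - u**2*v + u*v**2 - v**3.
The quadratic part v**2 is a perfect square, so there is a single (double) tangent line v = 0, i.e. y = 3. Restricting the cubic part to that line (v = 0) leaves -u**3 ≠ 0, so f is not divisible by v and the branch is v² ≈ u**3 to lowest order — this is a cusp.
Classification: cusp.


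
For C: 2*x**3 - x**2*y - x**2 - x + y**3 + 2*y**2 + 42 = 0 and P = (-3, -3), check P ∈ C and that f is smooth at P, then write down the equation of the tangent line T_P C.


Tangent line at P: 41*x + 6*y + 141 = 0.

Step 1: f(-3, -3) = 0, so P lies on C.
Step 2: partial derivatives
  f_x(x, y) = 6*x**2 - 2*x*y - 2*x - 1, f_y(x, y) = -x**2 + 3*y**2 + 4*y.
  f_x(P) = 41, f_y(P) = 6 (gradient nonzero, so P is smooth).
Step 3: tangent line at P: 41·(x − -3) + 6·(y − -3) = 0.
Expanding: 41*x + 6*y + 141 = 0.


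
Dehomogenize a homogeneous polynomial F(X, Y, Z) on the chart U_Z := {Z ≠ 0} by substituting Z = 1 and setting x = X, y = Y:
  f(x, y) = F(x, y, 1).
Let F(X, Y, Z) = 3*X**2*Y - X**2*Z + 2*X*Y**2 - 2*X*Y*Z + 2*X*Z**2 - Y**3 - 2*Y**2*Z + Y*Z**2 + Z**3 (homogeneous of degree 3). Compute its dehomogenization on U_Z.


f(x, y) = 3*x**2*y - x**2 + 2*x*y**2 - 2*x*y + 2*x - y**3 - 2*y**2 + y + 1

On U_Z we set Z = 1. Each monomial c·X^i·Y^j·Z^k in F becomes c·x^i·y^j·1^k = c·x^i·y^j.
Substituting Z = 1: F(X, Y, 1) = 3*x**2*y - x**2 + 2*x*y**2 - 2*x*y + 2*x - y**3 - 2*y**2 + y + 1.
Note: deg(f) ≤ deg(F) = 3; strict inequality happens when F is divisible by Z (lost terms).


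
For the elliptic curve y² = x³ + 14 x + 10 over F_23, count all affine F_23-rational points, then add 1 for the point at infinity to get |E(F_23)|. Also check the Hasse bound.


Affine points = {(1, 5), (1, 18), (2, 0), (8, 6), (8, 17), (10, 0), (11, 0), (14, 11), (14, 12), (16, 11), (16, 12), (17, 3), (17, 20), (22, 8), (22, 15)}; affine count = 15; |E(F_23)| = 16.

Discriminant check: Δ ∝ 4a³ + 27b² = 4·14³ + 27·10² = 4·2744 + 27·100 ≡ 14 (mod 23). Nonzero ⇒ E is nonsingular.
For each x ∈ F_23, compute rhs = x³ + 14·x + 10 mod 23, then count y ∈ F_23 with y² ≡ rhs.
  x = 0: rhs = 10, matching y values: none (0 points).
  x = 1: rhs = 2, matching y values: 5, 18 (2 points).
  x = 2: rhs = 0, matching y values: 0 (1 points).
  x = 3: rhs = 10, matching y values: none (0 points).
  x = 4: rhs = 15, matching y values: none (0 points).
  x = 5: rhs = 21, matching y values: none (0 points).
  x = 6: rhs = 11, matching y values: none (0 points).
  x = 7: rhs = 14, matching y values: none (0 points).
  x = 8: rhs = 13, matching y values: 6, 17 (2 points).
  x = 9: rhs = 14, matching y values: none (0 points).
  x = 10: rhs = 0, matching y values: 0 (1 points).
  x = 11: rhs = 0, matching y values: 0 (1 points).
  x = 12: rhs = 20, matching y values: none (0 points).
  x = 13: rhs = 20, matching y values: none (0 points).
  x = 14: rhs = 6, matching y values: 11, 12 (2 points).
  x = 15: rhs = 7, matching y values: none (0 points).
  x = 16: rhs = 6, matching y values: 11, 12 (2 points).
  x = 17: rhs = 9, matching y values: 3, 20 (2 points).
  x = 18: rhs = 22, matching y values: none (0 points).
  x = 19: rhs = 5, matching y values: none (0 points).
  x = 20: rhs = 10, matching y values: none (0 points).
  x = 21: rhs = 20, matching y values: none (0 points).
  x = 22: rhs = 18, matching y values: 8, 15 (2 points).
Total affine count: 15.
Full point count |E(F_23)| = 15 + 1 = 16.
Hasse bound: |16 − (23+1)| = |-8| = 8 ≤ 2√23 ≈ 9.5917 ✓.


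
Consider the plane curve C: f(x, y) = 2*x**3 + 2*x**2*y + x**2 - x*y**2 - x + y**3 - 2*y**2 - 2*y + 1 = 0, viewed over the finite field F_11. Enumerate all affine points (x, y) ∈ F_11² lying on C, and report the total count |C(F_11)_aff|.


Affine F_11-points: {(0, 5), (0, 9), (0, 10), (2, 1), (6, 8), (8, 9), (9, 2), (10, 9)}; count = 8.

For each of the 121 pairs (x, y) ∈ F_11², evaluate f(x, y) mod 11. Record the zeros.
  x = 0: [0↦1, 1↦9, 2↦8, 3↦4, 4↦3, 5↦0, 6↦1, 7↦1, 8↦6, 9↦0, 10↦0]  zeros at y ∈ {5, 9, 10}
  x = 1: [0↦3, 1↦1, 2↦10, 3↦3, 4↦8, 5↦9, 6↦1, 7↦1, 8↦4, 9↦5, 10↦10]  zeros at y ∈ ∅
  x = 2: [0↦8, 1↦0, 2↦1, 3↦6, 4↦10, 5↦8, 6↦6, 7↦10, 8↦4, 9↦5, 10↦8]  zeros at y ∈ {1}
  x = 3: [0↦6, 1↦7, 2↦4, 3↦3, 4↦10, 5↦9, 6↦6, 7↦7, 8↦7, 9↦1, 10↦6]  zeros at y ∈ ∅
  x = 4: [0↦9, 1↦1, 2↦9, 3↦6, 4↦9, 5↦2, 6↦2, 7↦4, 8↦3, 9↦5, 10↦5]  zeros at y ∈ ∅
  x = 5: [0↦7, 1↦5, 2↦6, 3↦5, 4↦8, 5↦10, 6↦6, 7↦2, 8↦4, 9↦7, 10↦6]  zeros at y ∈ ∅
  x = 6: [0↦1, 1↦9, 2↦7, 3↦1, 4↦8, 5↦1, 6↦8, 7↦2, 8↦0, 9↦8, 10↦10]  zeros at y ∈ {8}
  x = 7: [0↦3, 1↦3, 2↦2, 3↦6, 4↦10, 5↦9, 6↦9, 7↦5, 8↦3, 9↦9, 10↦7]  zeros at y ∈ ∅
  x = 8: [0↦3, 1↦10, 2↦3, 3↦10, 4↦4, 5↦2, 6↦10, 7↦1, 8↦3, 9↦0, 10↦9]  zeros at y ∈ {9}
  x = 9: [0↦2, 1↦9, 2↦0, 3↦3, 4↦2, 5↦3, 6↦1, 7↦2, 8↦1, 9↦4, 10↦6]  zeros at y ∈ {2}
  x = 10: [0↦1, 1↦1, 2↦5, 3↦8, 4↦5, 5↦2, 6↦5, 7↦9, 8↦9, 9↦0, 10↦10]  zeros at y ∈ {9}
Collecting zeros: affine points = {(0, 5), (0, 9), (0, 10), (2, 1), (6, 8), (8, 9), (9, 2), (10, 9)}.
Total count |C(F_11)_aff| = 8.


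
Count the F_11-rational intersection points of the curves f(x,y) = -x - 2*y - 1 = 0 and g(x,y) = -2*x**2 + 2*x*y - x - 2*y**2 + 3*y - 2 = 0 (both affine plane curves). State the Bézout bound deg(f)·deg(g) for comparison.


Common zeros: {(8, 1)}; count = 1; Bézout bound = 2.

deg(f) = 1, deg(g) = 2, so Bézout bound = 2.
Scan x ∈ F_11. For each x, list the y ∈ F_11 with f(x, y) ≡ 0 and those with g(x, y) ≡ 0 (mod 11); the common zeros in that column are the intersection.
  x = 0: f ≡ 0 at y ∈ {5}; g ≡ 0 at y ∈ {3, 4}; common: ∅.
  x = 1: f ≡ 0 at y ∈ {10}; g ≡ 0 at y ∈ ∅; common: ∅.
  x = 2: f ≡ 0 at y ∈ {4}; g ≡ 0 at y ∈ ∅; common: ∅.
  x = 3: f ≡ 0 at y ∈ {9}; g ≡ 0 at y ∈ ∅; common: ∅.
  x = 4: f ≡ 0 at y ∈ {3}; g ≡ 0 at y ∈ {5, 6}; common: ∅.
  x = 5: f ≡ 0 at y ∈ {8}; g ≡ 0 at y ∈ ∅; common: ∅.
  x = 6: f ≡ 0 at y ∈ {2}; g ≡ 0 at y ∈ {5, 8}; common: ∅.
  x = 7: f ≡ 0 at y ∈ {7}; g ≡ 0 at y ∈ {6, 8}; common: ∅.
  x = 8: f ≡ 0 at y ∈ {1}; g ≡ 0 at y ∈ {1, 3}; common: {1}.
  x = 9: f ≡ 0 at y ∈ {6}; g ≡ 0 at y ∈ {1, 4}; common: ∅.
  x = 10: f ≡ 0 at y ∈ {0}; g ≡ 0 at y ∈ ∅; common: ∅.
Collecting: common zeros = {(8, 1)}, so the count is 1.
Comparison with the Bézout bound: 1 ≤ 2 = deg(f)·deg(g), as expected for curves with no common component (the affine F_11-count falls short of the bound because intersections may lie at infinity, over extension fields, or carry multiplicity).


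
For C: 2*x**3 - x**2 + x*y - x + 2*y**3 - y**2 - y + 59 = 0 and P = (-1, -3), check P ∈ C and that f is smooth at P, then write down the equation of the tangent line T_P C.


Tangent line at P: 4*x + 58*y + 178 = 0.

Step 1: f(-1, -3) = 0, so P lies on C.
Step 2: partial derivatives
  f_x(x, y) = 6*x**2 - 2*x + y - 1, f_y(x, y) = x + 6*y**2 - 2*y - 1.
  f_x(P) = 4, f_y(P) = 58 (gradient nonzero, so P is smooth).
Step 3: tangent line at P: 4·(x − -1) + 58·(y − -3) = 0.
Expanding: 4*x + 58*y + 178 = 0.


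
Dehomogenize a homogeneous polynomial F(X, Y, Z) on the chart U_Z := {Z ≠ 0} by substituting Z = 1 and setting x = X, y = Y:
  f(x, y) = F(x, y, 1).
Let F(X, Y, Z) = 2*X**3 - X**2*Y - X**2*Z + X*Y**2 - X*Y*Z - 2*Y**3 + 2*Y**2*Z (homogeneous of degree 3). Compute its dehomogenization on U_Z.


f(x, y) = 2*x**3 - x**2*y - x**2 + x*y**2 - x*y - 2*y**3 + 2*y**2

On U_Z we set Z = 1. Each monomial c·X^i·Y^j·Z^k in F becomes c·x^i·y^j·1^k = c·x^i·y^j.
Substituting Z = 1: F(X, Y, 1) = 2*x**3 - x**2*y - x**2 + x*y**2 - x*y - 2*y**3 + 2*y**2.
Note: deg(f) ≤ deg(F) = 3; strict inequality happens when F is divisible by Z (lost terms).


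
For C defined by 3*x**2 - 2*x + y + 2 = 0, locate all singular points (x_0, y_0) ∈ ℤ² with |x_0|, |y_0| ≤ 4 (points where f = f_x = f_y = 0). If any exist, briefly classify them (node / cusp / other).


No singular points in the scanned grid; C is smooth there.

Compute partial derivatives:
  f_x = 6*x - 2.
  f_y = 1.
f_y = 1 is a nonzero constant, so f_y never vanishes: no point (x, y) can satisfy f = f_x = f_y = 0. In particular no (x, y) ∈ {−4, ..., 4}² is singular; the curve is smooth.


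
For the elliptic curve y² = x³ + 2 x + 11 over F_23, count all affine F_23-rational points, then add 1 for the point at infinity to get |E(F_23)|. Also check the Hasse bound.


Affine points = {(2, 0), (5, 10), (5, 13), (6, 3), (6, 20), (7, 0), (13, 7), (13, 16), (14, 0), (15, 9), (15, 14), (17, 6), (17, 17), (19, 10), (19, 13), (20, 1), (20, 22), (22, 10), (22, 13)}; affine count = 19; |E(F_23)| = 20.

Discriminant check: Δ ∝ 4a³ + 27b² = 4·2³ + 27·11² = 4·8 + 27·121 ≡ 10 (mod 23). Nonzero ⇒ E is nonsingular.
For each x ∈ F_23, compute rhs = x³ + 2·x + 11 mod 23, then count y ∈ F_23 with y² ≡ rhs.
  x = 0: rhs = 11, matching y values: none (0 points).
  x = 1: rhs = 14, matching y values: none (0 points).
  x = 2: rhs = 0, matching y values: 0 (1 points).
  x = 3: rhs = 21, matching y values: none (0 points).
  x = 4: rhs = 14, matching y values: none (0 points).
  x = 5: rhs = 8, matching y values: 10, 13 (2 points).
  x = 6: rhs = 9, matching y values: 3, 20 (2 points).
  x = 7: rhs = 0, matching y values: 0 (1 points).
  x = 8: rhs = 10, matching y values: none (0 points).
  x = 9: rhs = 22, matching y values: none (0 points).
  x = 10: rhs = 19, matching y values: none (0 points).
  x = 11: rhs = 7, matching y values: none (0 points).
  x = 12: rhs = 15, matching y values: none (0 points).
  x = 13: rhs = 3, matching y values: 7, 16 (2 points).
  x = 14: rhs = 0, matching y values: 0 (1 points).
  x = 15: rhs = 12, matching y values: 9, 14 (2 points).
  x = 16: rhs = 22, matching y values: none (0 points).
  x = 17: rhs = 13, matching y values: 6, 17 (2 points).
  x = 18: rhs = 14, matching y values: none (0 points).
  x = 19: rhs = 8, matching y values: 10, 13 (2 points).
  x = 20: rhs = 1, matching y values: 1, 22 (2 points).
  x = 21: rhs = 22, matching y values: none (0 points).
  x = 22: rhs = 8, matching y values: 10, 13 (2 points).
Total affine count: 19.
Full point count |E(F_23)| = 19 + 1 = 20.
Hasse bound: |20 − (23+1)| = |-4| = 4 ≤ 2√23 ≈ 9.5917 ✓.
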